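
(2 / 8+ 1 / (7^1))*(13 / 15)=143/420 = 0.34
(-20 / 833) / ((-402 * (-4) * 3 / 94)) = -235/502299 = 0.00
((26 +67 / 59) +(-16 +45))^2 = 10969344/3481 = 3151.20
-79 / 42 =-1.88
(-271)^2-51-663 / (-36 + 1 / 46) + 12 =121510808/1655 = 73420.43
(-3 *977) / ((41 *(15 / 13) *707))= -12701/144935 = -0.09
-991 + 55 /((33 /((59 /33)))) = -97814/99 = -988.02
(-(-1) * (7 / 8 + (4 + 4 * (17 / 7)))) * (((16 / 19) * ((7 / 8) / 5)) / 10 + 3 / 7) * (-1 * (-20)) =31691/245 = 129.35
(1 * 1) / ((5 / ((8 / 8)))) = 1/5 = 0.20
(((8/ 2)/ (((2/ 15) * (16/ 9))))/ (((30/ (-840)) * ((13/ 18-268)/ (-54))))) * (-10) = 4592700/4811 = 954.62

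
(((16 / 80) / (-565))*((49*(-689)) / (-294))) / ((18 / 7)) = -4823/305100 = -0.02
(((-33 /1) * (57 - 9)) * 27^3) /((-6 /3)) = 15588936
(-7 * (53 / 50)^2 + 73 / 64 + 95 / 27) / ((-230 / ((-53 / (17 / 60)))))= -183514673/70380000 = -2.61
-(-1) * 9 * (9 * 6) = 486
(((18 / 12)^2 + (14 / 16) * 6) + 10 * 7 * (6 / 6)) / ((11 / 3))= 21.14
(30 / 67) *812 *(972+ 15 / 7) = 23730120/67 = 354180.90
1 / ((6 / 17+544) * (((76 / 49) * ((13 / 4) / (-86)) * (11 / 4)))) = -20468/1795937 = -0.01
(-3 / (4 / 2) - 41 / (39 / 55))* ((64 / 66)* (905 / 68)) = -16749740/21879 = -765.56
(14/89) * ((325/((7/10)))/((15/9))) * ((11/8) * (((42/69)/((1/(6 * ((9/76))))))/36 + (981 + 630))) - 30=339244845/3496 = 97038.00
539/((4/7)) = 3773/4 = 943.25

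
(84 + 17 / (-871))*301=22017247/871 = 25278.13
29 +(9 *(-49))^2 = 194510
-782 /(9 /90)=-7820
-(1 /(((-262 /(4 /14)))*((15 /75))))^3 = 125/771095213 = 0.00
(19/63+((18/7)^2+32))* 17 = 661.54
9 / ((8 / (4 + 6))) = 45/4 = 11.25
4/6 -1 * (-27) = 83/3 = 27.67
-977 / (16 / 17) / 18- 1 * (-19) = -11137/288 = -38.67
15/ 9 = 5/3 = 1.67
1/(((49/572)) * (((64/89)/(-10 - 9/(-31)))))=-547261/3472 = -157.62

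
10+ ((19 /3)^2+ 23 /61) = 27718/549 = 50.49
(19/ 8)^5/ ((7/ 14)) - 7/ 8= 2461763/16384 = 150.25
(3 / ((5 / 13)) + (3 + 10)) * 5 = 104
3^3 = 27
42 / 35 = 1.20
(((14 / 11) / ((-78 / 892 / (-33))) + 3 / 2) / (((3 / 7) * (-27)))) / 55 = -87689/115830 = -0.76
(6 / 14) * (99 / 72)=33/56 = 0.59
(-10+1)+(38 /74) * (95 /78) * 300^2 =27070671/481 = 56279.98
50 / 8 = 25/4 = 6.25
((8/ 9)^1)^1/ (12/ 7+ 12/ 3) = 7/45 = 0.16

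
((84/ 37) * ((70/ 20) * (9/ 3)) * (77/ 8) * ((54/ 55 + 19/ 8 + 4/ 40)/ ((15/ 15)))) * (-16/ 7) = -670761/370 = -1812.87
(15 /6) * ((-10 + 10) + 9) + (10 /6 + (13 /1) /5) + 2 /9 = 2429/90 = 26.99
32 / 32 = 1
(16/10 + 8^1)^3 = 110592/125 = 884.74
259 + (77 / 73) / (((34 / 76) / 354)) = 1093.65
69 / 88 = 0.78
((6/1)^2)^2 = 1296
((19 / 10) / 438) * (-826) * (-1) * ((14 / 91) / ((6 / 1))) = 7847/85410 = 0.09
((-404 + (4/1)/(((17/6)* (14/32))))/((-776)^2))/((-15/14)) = 11923/19194360 = 0.00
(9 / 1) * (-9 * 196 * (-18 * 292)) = 83444256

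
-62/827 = -0.07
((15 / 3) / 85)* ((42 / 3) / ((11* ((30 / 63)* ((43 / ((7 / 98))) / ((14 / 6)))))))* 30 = 147/8041 = 0.02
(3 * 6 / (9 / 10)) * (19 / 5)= 76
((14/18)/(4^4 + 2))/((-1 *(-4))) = 7/9288 = 0.00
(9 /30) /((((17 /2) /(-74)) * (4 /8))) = -444/85 = -5.22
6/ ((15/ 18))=36/5 = 7.20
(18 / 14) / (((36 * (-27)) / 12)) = -1/63 = -0.02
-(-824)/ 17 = 48.47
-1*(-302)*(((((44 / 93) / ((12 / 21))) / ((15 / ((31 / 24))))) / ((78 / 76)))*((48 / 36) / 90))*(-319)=-70471247/710775 = -99.15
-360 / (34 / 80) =-14400/17 = -847.06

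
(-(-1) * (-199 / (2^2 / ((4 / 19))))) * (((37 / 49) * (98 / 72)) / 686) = -7363/469224 = -0.02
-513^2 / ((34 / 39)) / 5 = -10263591/170 = -60374.06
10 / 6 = 5/3 = 1.67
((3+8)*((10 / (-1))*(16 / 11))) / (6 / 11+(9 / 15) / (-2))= -17600/27 = -651.85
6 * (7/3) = 14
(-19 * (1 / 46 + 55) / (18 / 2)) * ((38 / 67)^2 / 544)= -17360129/252748656 = -0.07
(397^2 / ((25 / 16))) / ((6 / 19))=23956568/75 = 319420.91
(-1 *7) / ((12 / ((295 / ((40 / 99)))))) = -13629/32 = -425.91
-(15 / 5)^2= -9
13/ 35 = 0.37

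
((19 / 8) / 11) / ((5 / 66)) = 57/20 = 2.85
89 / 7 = 12.71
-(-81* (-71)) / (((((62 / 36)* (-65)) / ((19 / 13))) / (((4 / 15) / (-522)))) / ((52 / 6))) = -97128/292175 = -0.33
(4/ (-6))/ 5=-2/15 = -0.13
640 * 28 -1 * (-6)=17926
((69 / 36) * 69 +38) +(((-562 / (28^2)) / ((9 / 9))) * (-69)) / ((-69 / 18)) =7710/49 = 157.35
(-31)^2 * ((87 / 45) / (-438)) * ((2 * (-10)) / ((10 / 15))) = 27869/219 = 127.26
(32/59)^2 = 1024/3481 = 0.29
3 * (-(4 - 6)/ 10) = 3/5 = 0.60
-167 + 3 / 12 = -667/4 = -166.75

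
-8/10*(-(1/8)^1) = 1/10 = 0.10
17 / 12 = 1.42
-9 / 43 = -0.21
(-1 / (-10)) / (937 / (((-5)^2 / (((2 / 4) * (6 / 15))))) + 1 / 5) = 0.01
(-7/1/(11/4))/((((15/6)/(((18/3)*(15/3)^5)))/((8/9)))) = -560000/33 = -16969.70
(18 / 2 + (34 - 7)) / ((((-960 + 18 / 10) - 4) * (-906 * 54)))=5/6538149 = 0.00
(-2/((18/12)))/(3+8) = -4/33 = -0.12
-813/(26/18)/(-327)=2439/1417 = 1.72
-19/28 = -0.68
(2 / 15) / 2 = 1/15 = 0.07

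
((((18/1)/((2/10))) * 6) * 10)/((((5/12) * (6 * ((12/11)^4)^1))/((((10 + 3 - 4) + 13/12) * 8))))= 8857805/72 = 123025.07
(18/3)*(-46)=-276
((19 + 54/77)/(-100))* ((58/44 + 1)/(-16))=77367/2710400 = 0.03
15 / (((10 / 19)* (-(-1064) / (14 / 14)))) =0.03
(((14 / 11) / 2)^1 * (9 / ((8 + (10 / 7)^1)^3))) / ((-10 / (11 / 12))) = -2401/3833280 = 0.00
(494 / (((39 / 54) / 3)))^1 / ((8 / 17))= 8721/2 = 4360.50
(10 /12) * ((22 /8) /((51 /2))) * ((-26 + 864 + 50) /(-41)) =-4070/2091 = -1.95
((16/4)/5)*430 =344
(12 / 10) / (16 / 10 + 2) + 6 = 19/3 = 6.33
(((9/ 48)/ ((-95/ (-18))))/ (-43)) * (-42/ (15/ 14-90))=-1323/3390550 = 0.00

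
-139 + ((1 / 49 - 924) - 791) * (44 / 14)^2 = -17078.80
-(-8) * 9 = 72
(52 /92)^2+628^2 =208629305/529 = 394384.32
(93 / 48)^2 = 961/256 = 3.75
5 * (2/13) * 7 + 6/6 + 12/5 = 571/65 = 8.78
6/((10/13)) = 39/5 = 7.80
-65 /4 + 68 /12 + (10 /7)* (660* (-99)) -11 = -7842613/84 = -93364.44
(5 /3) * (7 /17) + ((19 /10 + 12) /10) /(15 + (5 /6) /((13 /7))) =2385221/3072750 = 0.78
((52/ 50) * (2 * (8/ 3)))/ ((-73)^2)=416/399675 = 0.00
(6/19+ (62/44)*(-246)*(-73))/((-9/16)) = -9402128/209 = -44986.26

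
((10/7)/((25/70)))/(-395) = -4/395 = -0.01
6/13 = 0.46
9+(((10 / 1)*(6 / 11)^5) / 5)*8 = 1573875/161051 = 9.77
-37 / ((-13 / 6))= 222/13 = 17.08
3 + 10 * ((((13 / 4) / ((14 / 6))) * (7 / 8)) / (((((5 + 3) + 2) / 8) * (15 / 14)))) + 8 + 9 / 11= 20.92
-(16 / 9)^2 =-256/81 = -3.16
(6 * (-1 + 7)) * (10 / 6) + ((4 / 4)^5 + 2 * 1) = 63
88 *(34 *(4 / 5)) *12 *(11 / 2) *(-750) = -118483200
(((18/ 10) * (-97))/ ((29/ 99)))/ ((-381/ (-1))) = -28809/18415 = -1.56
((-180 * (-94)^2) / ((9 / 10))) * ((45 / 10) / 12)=-662700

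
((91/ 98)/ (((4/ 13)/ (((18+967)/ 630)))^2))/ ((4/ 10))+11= 504553793/7112448 = 70.94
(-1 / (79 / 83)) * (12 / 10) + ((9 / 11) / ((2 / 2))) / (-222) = -1.26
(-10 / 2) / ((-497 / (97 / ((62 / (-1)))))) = -485/30814 = -0.02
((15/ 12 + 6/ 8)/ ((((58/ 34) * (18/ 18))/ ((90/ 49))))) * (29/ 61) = 3060/2989 = 1.02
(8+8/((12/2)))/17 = 0.55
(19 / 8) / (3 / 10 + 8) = 95/332 = 0.29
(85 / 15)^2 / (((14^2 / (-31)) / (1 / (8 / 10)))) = -44795/7056 = -6.35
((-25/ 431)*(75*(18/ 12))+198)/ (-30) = -55017/8620 = -6.38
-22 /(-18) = 11/9 = 1.22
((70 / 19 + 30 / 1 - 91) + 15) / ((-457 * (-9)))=-0.01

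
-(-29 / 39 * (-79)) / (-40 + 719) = -2291/26481 = -0.09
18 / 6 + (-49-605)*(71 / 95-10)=575151/95 = 6054.22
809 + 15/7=5678/7 = 811.14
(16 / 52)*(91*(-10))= -280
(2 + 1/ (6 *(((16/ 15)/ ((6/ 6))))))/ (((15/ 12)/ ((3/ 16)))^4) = 5589/5120000 = 0.00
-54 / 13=-4.15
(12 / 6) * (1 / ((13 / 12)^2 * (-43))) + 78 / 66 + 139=11202546/79937 = 140.14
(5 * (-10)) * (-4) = 200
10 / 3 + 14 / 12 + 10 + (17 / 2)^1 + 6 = 29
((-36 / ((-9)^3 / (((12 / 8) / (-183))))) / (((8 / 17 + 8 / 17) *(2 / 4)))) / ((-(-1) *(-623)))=17/12312972 = 0.00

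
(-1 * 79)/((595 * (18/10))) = -79/1071 = -0.07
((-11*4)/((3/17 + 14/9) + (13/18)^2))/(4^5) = -15147/794432 = -0.02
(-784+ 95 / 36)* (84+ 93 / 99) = -78845587/1188 = -66368.34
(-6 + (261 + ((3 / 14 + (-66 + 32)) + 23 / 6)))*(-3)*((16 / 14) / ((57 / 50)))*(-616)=166355200/399 = 416930.33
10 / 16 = 5/8 = 0.62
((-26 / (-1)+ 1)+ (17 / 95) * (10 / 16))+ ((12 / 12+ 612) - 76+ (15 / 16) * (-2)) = 21365/38 = 562.24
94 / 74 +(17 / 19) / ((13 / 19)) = 1240/481 = 2.58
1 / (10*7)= 1/70 = 0.01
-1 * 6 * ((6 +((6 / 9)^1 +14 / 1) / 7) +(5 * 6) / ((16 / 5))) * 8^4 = -3005440/7 = -429348.57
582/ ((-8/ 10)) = -1455/2 = -727.50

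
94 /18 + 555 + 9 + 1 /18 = 10247/18 = 569.28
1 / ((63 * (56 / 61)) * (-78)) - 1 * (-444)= 122181635/275184 = 444.00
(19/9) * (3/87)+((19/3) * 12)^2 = 1507555/261 = 5776.07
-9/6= -3/2 = -1.50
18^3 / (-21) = -1944/7 = -277.71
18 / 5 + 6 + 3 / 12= 197/20 = 9.85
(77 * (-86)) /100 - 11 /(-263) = -870243/13150 = -66.18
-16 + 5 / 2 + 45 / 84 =-363/28 = -12.96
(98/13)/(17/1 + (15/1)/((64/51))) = 6272/24089 = 0.26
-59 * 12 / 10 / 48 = -59/40 = -1.48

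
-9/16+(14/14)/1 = 7/16 = 0.44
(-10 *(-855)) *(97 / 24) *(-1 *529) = -73121025/4 = -18280256.25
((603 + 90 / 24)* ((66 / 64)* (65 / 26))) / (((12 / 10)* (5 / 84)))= 2803185/128 = 21899.88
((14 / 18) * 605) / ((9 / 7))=29645/81 = 365.99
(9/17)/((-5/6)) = -54/85 = -0.64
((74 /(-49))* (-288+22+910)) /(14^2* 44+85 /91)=-88504/784869 = -0.11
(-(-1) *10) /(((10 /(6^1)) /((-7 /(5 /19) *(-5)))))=798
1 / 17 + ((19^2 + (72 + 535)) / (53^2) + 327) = 15634496/47753 = 327.40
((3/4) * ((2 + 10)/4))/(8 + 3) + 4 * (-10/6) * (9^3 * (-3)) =641529/44 = 14580.20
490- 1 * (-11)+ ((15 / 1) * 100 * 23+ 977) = 35978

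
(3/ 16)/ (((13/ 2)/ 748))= 561/26 = 21.58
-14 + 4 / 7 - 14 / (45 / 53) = -9424/315 = -29.92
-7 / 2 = -3.50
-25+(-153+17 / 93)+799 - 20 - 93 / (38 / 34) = 915257/1767 = 517.97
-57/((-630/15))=1.36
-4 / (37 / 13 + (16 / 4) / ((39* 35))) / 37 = -5460/143893 = -0.04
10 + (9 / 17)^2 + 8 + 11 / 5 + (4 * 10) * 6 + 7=386509/1445 = 267.48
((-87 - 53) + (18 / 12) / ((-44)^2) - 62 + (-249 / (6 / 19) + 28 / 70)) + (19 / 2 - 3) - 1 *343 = -1326.60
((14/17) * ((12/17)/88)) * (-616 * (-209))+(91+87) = 297226/289 = 1028.46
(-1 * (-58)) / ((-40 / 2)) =-29/10 = -2.90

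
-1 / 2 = -0.50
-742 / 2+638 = 267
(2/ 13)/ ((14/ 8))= 8/91 = 0.09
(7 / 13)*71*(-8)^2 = 31808/13 = 2446.77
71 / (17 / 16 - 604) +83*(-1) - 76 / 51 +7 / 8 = -329570893/3935976 = -83.73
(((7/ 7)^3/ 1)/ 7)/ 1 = 1/7 = 0.14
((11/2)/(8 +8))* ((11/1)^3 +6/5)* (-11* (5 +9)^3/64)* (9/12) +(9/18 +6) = -829321169/5120 = -161976.79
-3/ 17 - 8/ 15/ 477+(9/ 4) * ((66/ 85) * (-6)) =-1296622/121635 = -10.66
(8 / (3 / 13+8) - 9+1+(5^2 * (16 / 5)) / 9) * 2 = 3584/963 = 3.72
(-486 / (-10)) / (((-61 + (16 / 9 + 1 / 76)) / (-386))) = 64157832/202495 = 316.84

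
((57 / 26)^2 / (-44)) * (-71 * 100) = 5766975/7436 = 775.55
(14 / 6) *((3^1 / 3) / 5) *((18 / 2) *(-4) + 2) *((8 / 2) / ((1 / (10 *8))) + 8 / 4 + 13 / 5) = -128758/25 = -5150.32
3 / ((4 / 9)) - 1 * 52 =-45.25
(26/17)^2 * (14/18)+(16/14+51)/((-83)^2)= 1.83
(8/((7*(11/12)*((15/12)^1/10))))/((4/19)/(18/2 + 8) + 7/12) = 2976768/177793 = 16.74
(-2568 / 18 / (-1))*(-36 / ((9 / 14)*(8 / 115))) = -344540/3 = -114846.67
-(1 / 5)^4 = -1/625 = 0.00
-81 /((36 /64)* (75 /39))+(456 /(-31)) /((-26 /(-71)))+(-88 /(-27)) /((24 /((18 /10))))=-10409879/90675 = -114.80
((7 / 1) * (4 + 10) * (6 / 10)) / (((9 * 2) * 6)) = 49/90 = 0.54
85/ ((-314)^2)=85/98596 = 0.00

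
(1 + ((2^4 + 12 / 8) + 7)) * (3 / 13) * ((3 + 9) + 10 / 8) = 8109/104 = 77.97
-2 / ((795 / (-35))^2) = -98/25281 = 0.00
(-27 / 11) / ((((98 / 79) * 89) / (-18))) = 19197/47971 = 0.40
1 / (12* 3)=1/36 = 0.03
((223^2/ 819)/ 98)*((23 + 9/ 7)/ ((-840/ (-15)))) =4226965/15731352 = 0.27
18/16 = 9/8 = 1.12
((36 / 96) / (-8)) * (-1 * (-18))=-27/32 = -0.84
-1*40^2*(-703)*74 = 83235200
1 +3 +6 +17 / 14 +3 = 199/14 = 14.21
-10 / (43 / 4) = -40/43 = -0.93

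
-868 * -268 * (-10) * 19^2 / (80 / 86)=-902755588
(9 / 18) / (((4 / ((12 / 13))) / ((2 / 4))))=3/52 = 0.06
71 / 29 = 2.45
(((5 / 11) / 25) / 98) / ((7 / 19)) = 19/37730 = 0.00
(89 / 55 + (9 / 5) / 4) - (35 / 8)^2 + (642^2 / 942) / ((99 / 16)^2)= -185273119/32826816 = -5.64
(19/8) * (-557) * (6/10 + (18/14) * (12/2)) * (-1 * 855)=526620663/56 = 9403940.41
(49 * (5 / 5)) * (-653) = -31997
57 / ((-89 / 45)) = -2565/89 = -28.82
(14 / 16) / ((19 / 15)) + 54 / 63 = 1647/1064 = 1.55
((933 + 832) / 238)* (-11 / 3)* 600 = -1941500/119 = -16315.13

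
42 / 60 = 7/10 = 0.70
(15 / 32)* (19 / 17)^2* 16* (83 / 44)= 17.67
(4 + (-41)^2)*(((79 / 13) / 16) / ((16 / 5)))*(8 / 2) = 665575/832 = 799.97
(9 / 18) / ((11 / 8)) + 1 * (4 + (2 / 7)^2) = 2396/539 = 4.45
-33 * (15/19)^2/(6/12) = -14850/361 = -41.14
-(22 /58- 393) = 11386/29 = 392.62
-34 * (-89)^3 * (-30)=-719068380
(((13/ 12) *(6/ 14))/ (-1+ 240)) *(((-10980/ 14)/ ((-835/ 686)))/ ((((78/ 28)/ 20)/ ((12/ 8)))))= 538020/39913 = 13.48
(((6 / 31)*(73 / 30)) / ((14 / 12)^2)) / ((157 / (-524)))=-1377072/1192415 = -1.15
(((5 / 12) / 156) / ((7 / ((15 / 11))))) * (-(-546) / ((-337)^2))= 25/9994072 = 0.00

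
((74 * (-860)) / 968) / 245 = -1591/5929 = -0.27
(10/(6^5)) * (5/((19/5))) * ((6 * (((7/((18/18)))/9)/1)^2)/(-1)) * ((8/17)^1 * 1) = -6125/2119203 = 0.00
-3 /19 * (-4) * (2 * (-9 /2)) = -5.68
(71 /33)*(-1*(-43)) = 3053/33 = 92.52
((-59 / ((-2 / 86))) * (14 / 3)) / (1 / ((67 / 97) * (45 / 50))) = 3569559/485 = 7359.92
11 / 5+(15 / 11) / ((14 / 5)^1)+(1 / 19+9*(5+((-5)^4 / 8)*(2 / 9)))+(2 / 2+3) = 6085777/29260 = 207.99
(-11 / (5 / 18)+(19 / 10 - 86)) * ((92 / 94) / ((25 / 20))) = -113804/1175 = -96.85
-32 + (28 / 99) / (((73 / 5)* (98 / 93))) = -539306/16863 = -31.98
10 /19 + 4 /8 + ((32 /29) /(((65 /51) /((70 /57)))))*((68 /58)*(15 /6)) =1721107/415454 = 4.14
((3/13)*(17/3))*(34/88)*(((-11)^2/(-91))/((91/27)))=-85833/430612 = -0.20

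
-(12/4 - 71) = 68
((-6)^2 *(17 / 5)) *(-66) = -40392/5 = -8078.40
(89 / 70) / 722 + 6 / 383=337327/19356820 = 0.02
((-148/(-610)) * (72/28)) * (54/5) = 6.74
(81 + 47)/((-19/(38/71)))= -256/71 = -3.61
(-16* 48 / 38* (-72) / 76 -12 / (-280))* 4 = 969846/12635 = 76.76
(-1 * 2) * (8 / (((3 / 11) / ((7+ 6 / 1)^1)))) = -2288/3 = -762.67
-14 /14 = -1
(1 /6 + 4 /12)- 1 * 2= -1.50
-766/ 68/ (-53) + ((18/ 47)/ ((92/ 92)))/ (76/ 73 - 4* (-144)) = 95080244/445956257 = 0.21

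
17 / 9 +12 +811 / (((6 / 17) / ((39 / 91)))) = 125833/126 = 998.67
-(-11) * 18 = 198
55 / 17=3.24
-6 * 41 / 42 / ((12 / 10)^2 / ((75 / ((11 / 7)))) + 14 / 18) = -230625/31813 = -7.25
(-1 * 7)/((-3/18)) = 42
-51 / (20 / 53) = -135.15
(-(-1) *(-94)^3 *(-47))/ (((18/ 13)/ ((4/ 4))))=253743412/9 = 28193712.44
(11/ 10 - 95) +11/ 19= -17731/190 = -93.32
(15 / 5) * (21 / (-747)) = -7/83 = -0.08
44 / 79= 0.56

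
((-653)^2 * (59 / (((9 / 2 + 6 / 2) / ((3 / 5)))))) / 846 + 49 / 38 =956527153/401850 = 2380.31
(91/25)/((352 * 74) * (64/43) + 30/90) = 11739/125031475 = 0.00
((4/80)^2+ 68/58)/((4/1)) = 13629/46400 = 0.29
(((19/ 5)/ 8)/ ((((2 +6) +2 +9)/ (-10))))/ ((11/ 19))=-0.43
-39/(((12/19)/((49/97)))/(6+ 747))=-9113559/388 = -23488.55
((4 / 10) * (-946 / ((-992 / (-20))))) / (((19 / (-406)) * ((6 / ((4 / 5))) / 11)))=2112418/8835 = 239.10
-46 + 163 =117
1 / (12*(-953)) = -1/11436 = 0.00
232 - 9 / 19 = 4399/19 = 231.53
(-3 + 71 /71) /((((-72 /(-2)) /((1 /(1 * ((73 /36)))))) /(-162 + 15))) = 4.03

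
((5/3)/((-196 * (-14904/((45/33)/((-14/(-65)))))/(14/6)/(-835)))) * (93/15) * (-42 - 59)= 849675125/192798144 = 4.41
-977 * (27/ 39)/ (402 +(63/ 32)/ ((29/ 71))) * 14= -38079552/1635959 = -23.28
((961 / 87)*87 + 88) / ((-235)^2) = 1049/55225 = 0.02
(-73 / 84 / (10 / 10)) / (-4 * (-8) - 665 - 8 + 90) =73/46284 = 0.00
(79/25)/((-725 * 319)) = -79/5781875 = 0.00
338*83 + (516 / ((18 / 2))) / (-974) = 40986808/1461 = 28053.94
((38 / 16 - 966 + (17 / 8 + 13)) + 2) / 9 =-631/6 = -105.17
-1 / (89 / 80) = -80/89 = -0.90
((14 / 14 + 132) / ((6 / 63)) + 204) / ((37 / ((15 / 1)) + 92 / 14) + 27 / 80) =2688840/15751 = 170.71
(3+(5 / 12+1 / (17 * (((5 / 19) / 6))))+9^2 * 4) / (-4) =-335333/4080 = -82.19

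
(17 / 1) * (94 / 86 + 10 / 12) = 8449/258 = 32.75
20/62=10/31 = 0.32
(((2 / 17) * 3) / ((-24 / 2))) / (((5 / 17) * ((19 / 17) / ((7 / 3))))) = -119/570 = -0.21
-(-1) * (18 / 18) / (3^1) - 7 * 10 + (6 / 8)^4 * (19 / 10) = -530423/7680 = -69.07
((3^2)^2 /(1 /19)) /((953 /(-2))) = -3078/953 = -3.23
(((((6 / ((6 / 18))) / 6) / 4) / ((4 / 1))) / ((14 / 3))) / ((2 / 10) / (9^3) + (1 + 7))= 32805/6532064 = 0.01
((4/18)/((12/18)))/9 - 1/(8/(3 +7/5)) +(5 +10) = 7823/540 = 14.49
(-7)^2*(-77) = -3773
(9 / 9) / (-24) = -1/24 = -0.04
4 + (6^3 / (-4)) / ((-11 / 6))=368/11 = 33.45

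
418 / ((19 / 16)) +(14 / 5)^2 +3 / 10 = 18007/50 = 360.14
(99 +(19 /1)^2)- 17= 443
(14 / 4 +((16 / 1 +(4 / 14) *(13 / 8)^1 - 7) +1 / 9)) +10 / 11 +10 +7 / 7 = 24.98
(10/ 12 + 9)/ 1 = 9.83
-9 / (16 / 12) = -27/4 = -6.75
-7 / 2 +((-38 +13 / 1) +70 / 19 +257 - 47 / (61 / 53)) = 443545/2318 = 191.35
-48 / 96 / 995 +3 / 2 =1492/995 = 1.50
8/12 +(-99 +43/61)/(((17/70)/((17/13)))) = -1257574/2379 = -528.61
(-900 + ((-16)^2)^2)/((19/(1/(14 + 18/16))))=224.92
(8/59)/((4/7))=14/59 = 0.24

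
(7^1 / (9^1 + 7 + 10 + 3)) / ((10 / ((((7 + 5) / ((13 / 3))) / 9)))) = 14/1885 = 0.01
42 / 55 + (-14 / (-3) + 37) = 7001/165 = 42.43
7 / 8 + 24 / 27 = 127/72 = 1.76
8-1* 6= 2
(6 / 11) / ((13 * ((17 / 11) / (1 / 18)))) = 1/663 = 0.00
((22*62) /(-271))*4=-5456/271 = -20.13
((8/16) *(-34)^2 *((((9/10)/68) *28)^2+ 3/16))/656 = 37551/131200 = 0.29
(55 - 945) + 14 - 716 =-1592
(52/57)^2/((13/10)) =0.64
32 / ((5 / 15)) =96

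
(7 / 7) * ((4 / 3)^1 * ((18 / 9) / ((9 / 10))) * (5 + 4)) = 80/3 = 26.67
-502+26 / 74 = -18561/37 = -501.65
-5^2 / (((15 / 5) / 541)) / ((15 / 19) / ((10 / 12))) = -256975/54 = -4758.80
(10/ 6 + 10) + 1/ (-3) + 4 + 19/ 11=563/33 = 17.06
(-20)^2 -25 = 375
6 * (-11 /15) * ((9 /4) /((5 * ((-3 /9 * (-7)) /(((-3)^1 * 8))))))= 3564/175 = 20.37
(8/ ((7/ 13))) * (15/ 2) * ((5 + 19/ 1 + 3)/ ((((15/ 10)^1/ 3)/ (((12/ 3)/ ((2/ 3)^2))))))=379080/7 = 54154.29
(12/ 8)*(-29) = -87/2 = -43.50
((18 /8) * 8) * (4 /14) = 5.14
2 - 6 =-4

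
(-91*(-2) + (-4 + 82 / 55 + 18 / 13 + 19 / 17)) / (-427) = -2212127/5190185 = -0.43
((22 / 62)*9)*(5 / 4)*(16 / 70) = 198/217 = 0.91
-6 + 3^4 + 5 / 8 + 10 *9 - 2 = 1309/8 = 163.62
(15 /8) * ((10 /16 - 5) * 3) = -1575/64 = -24.61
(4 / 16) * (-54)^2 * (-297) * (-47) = 10176111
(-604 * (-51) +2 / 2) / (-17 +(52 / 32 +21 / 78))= -3203720/1571 = -2039.29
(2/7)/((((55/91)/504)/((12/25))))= 157248/1375 = 114.36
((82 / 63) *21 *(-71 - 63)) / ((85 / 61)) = -670268/255 = -2628.50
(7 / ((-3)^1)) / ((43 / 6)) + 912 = 39202/43 = 911.67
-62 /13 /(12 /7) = -217/78 = -2.78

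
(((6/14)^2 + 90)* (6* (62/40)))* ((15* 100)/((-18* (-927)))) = 75.40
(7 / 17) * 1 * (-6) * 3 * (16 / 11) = -2016/187 = -10.78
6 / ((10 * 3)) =1/5 = 0.20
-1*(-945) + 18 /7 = 6633/7 = 947.57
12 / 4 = 3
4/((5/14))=56/5 = 11.20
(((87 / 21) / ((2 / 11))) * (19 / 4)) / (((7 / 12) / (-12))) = -109098/49 = -2226.49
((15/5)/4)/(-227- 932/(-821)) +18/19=0.94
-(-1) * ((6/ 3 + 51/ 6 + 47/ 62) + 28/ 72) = 11.65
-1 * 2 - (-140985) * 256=36092158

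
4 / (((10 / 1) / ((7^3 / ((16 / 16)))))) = 686/5 = 137.20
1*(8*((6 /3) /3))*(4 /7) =64/21 = 3.05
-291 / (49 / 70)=-2910/7 = -415.71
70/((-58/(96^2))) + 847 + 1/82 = -24435725/2378 = -10275.75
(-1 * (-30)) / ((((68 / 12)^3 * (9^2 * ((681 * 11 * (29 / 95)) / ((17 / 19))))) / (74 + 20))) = 4700/62782071 = 0.00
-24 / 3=-8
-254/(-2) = 127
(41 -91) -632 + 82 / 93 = -681.12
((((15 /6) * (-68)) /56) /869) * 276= -5865/6083 = -0.96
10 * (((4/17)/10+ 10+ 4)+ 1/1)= 2554/17 = 150.24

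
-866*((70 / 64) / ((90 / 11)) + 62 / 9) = -1751485/288 = -6081.55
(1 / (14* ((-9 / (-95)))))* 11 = 1045/126 = 8.29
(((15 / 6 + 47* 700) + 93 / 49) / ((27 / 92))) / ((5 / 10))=98888684/441 = 224237.38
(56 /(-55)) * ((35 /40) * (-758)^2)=-28153636/55 = -511884.29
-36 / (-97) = 36/97 = 0.37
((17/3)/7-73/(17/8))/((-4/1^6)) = 11975/1428 = 8.39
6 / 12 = 1/2 = 0.50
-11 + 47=36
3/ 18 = 1/6 = 0.17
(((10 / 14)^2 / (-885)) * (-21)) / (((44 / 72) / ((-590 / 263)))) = -900/20251 = -0.04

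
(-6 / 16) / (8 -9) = 3/8 = 0.38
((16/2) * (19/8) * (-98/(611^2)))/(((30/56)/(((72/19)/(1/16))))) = -1053696/1866605 = -0.56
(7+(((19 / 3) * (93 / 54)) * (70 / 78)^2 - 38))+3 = -1578227/82134 = -19.22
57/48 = 19/16 = 1.19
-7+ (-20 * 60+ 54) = -1153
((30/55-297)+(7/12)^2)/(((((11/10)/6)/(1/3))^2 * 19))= -11726125/227601 = -51.52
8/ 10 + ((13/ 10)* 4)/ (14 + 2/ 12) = 496/425 = 1.17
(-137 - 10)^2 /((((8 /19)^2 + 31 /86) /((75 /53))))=159731670/2809 = 56864.25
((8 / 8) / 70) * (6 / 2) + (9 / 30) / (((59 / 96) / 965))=471.09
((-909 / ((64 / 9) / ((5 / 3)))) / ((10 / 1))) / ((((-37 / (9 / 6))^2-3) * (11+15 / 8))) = -24543/8979952 = 0.00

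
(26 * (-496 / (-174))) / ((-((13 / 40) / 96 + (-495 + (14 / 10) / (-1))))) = 8253440/55278727 = 0.15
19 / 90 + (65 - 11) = 4879/90 = 54.21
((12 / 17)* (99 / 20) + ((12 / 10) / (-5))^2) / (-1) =-37737/10625 = -3.55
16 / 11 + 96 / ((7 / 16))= 17008/77 = 220.88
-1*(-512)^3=134217728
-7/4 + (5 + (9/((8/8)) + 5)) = 69/4 = 17.25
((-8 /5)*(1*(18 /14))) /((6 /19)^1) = -6.51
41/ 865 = 0.05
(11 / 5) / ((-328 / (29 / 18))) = -319/29520 = -0.01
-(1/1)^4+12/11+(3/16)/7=145/1232 = 0.12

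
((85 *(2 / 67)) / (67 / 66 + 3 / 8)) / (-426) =-7480/1745819 = 0.00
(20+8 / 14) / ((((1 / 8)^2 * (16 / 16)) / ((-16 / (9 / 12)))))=-196608/7 = -28086.86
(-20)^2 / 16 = 25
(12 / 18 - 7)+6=-1/3 = -0.33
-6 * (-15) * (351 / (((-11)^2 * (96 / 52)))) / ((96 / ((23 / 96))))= 174915/495616 = 0.35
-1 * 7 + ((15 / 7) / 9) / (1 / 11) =-92/21 = -4.38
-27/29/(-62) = 27/1798 = 0.02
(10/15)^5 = 32/243 = 0.13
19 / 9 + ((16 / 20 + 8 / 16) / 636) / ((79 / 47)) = 3183953/1507320 = 2.11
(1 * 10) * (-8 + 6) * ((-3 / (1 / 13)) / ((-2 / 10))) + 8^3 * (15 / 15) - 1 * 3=-3391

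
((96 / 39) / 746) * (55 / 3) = 880/14547 = 0.06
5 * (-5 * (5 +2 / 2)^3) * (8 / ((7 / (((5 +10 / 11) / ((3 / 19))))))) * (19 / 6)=-56316000/77 = -731376.62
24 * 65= 1560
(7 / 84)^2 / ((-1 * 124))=-1/17856 = 0.00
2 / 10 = 1/5 = 0.20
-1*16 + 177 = 161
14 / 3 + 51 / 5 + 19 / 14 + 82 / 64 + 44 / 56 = 61457/3360 = 18.29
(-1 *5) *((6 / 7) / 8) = -15/28 = -0.54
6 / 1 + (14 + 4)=24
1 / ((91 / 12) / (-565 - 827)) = -16704/91 = -183.56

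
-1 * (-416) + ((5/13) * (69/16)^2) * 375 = 10311323/3328 = 3098.35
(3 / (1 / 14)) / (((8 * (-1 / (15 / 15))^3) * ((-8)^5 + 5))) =7/43684 = 0.00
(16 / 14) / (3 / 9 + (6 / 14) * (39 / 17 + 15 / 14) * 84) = 0.01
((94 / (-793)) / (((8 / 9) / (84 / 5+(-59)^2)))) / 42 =-11.11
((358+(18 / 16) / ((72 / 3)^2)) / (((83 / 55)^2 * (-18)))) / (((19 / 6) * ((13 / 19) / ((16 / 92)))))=-184824475/263655808 = -0.70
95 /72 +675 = 48695/72 = 676.32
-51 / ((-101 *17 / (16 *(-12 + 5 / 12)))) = -5.50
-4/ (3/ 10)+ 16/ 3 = -8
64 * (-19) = -1216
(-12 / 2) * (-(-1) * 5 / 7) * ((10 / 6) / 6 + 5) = -475/21 = -22.62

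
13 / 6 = 2.17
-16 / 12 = -4/3 = -1.33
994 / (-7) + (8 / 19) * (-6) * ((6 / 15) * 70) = -4042/19 = -212.74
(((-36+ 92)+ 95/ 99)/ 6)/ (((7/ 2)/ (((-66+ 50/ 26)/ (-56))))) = 95863/30888 = 3.10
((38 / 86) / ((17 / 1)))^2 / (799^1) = 361/426954439 = 0.00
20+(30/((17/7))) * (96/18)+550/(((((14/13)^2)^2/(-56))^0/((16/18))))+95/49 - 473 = 777514/7497 = 103.71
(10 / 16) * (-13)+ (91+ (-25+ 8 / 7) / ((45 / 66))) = 40223/840 = 47.88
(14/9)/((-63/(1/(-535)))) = 2/43335 = 0.00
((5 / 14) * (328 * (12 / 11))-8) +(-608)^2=369783.79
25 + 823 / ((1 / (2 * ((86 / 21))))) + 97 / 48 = 2273975/336 = 6767.78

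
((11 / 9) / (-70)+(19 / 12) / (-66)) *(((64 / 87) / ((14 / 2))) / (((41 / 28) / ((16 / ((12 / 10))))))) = -98048/2471931 = -0.04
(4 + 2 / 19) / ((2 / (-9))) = -18.47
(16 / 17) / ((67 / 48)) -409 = -465083/1139 = -408.33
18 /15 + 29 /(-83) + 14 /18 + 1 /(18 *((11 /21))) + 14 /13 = 3003127/1068210 = 2.81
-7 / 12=-0.58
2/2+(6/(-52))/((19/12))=229/247 = 0.93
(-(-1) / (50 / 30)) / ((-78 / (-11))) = 11/130 = 0.08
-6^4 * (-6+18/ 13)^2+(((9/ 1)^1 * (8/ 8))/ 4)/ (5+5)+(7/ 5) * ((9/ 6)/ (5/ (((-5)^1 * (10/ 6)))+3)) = -46654141/1690 = -27606.00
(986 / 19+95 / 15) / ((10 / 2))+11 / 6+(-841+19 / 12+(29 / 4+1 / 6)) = -155519/190 = -818.52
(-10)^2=100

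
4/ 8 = 0.50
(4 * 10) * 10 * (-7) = -2800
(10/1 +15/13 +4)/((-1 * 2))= -197/26 = -7.58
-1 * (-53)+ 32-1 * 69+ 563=579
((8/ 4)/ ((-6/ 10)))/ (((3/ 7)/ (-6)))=140/3 = 46.67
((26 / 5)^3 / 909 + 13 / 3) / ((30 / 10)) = 509951/340875 = 1.50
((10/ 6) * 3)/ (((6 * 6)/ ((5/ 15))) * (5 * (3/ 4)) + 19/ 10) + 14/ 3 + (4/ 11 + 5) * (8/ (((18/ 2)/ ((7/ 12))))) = 9015478/1208493 = 7.46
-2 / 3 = -0.67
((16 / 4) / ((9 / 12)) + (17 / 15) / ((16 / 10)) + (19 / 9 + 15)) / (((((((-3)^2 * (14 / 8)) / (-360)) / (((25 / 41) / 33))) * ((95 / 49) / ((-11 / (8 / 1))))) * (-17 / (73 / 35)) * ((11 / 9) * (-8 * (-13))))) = -608455/90899952 = -0.01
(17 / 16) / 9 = 17/144 = 0.12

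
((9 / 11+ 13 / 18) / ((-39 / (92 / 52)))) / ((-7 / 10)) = 35075/351351 = 0.10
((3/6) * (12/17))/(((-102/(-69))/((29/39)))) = 667/3757 = 0.18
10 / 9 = 1.11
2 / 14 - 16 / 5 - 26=-1017/35 = -29.06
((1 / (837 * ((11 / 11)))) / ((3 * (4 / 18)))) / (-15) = -1/8370 = 0.00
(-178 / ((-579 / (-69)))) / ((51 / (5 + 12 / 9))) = -77786/29529 = -2.63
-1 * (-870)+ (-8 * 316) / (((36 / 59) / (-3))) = 39898/3 = 13299.33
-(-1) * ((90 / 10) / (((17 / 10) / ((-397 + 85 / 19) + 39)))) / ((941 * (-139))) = 604530/42248077 = 0.01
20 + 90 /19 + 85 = 2085/19 = 109.74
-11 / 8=-1.38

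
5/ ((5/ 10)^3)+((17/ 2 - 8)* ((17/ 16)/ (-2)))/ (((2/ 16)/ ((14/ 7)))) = 143/4 = 35.75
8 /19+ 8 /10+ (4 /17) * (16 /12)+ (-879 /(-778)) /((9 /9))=10043963/3769410 = 2.66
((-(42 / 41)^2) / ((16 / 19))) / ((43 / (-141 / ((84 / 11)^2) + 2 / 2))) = 190095/4626112 = 0.04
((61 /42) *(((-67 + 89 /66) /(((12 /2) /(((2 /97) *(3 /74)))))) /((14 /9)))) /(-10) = 37759/44216480 = 0.00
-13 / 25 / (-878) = 13/21950 = 0.00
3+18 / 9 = 5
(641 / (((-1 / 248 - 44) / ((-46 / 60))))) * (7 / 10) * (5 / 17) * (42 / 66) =6398462/4372995 = 1.46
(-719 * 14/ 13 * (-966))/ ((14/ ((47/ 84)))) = 777239/26 = 29893.81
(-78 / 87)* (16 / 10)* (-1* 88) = 18304/145 = 126.23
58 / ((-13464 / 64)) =-464/1683 = -0.28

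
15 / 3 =5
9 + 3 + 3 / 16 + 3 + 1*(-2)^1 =211/16 = 13.19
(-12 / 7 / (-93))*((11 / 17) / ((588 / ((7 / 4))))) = 11/309876 = 0.00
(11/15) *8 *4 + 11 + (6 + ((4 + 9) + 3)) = 847/15 = 56.47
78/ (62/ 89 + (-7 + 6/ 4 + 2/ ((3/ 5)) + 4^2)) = 5.37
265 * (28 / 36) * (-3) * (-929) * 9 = 5169885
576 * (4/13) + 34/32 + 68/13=38173/208 = 183.52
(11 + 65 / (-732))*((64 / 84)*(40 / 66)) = 91280/18117 = 5.04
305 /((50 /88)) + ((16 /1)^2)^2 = 330364/5 = 66072.80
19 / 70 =0.27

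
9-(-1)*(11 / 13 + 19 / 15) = 2167/195 = 11.11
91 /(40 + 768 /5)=455/968 = 0.47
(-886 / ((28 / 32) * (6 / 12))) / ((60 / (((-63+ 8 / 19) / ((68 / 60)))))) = 4213816/2261 = 1863.70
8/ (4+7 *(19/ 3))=24/145 = 0.17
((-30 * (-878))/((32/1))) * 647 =4260495/8 = 532561.88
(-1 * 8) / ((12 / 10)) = -20/3 = -6.67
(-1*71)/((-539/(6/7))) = 0.11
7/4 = 1.75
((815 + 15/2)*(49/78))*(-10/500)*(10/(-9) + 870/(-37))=3304805/12987 = 254.47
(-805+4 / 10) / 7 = -4023/35 = -114.94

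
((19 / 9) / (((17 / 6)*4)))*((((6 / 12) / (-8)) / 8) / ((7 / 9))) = -57/30464 = 0.00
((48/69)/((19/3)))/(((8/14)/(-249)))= -20916/437 = -47.86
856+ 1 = 857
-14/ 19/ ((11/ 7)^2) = -686/2299 = -0.30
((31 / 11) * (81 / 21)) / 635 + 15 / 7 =105612/48895 = 2.16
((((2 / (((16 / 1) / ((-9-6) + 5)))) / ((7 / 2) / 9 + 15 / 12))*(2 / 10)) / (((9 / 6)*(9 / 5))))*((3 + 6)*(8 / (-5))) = 48/59 = 0.81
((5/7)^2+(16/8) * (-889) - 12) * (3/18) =-87685/294 = -298.25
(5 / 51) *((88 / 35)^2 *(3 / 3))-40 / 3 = -52952/4165 = -12.71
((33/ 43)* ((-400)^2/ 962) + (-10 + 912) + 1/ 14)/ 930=298165607/269292660 = 1.11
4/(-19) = -4/19 = -0.21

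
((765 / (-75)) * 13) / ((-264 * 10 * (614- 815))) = -221/884400 = 0.00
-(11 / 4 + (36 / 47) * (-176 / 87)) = -6545/5452 = -1.20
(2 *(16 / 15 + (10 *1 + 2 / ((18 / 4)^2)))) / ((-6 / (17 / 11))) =-76874/13365 = -5.75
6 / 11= 0.55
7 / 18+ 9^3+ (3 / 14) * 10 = 92173/126 = 731.53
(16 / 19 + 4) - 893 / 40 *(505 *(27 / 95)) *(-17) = 54476.67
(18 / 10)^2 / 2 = 1.62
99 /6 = 33/2 = 16.50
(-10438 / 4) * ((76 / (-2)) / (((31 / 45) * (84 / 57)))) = 97675.87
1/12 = 0.08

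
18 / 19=0.95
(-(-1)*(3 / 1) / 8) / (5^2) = 3/200 = 0.02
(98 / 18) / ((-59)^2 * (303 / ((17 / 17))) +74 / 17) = 833/161376345 = 0.00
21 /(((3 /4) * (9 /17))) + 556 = 5480/9 = 608.89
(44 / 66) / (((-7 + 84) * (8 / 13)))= 13/924 = 0.01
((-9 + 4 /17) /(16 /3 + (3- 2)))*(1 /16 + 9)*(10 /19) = -324075/49096 = -6.60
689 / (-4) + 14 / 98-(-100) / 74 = -176903/1036 = -170.76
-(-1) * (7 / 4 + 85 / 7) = 389/28 = 13.89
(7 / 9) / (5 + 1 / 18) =2/13 = 0.15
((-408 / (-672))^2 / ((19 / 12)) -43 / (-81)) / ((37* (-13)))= -230359/145090764 = 0.00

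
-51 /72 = -17/24 = -0.71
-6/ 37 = -0.16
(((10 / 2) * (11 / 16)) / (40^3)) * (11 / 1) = 121/204800 = 0.00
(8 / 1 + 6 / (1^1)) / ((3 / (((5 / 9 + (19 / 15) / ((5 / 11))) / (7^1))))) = 1504/675 = 2.23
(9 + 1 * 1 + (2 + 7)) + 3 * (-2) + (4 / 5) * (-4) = 49/5 = 9.80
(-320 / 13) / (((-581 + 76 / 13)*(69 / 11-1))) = 1760/216833 = 0.01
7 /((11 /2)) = 14/11 = 1.27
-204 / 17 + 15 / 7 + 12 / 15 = -317/35 = -9.06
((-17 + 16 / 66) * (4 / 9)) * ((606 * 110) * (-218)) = 974076320/9 = 108230702.22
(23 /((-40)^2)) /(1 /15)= 69/320 = 0.22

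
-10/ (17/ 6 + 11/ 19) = -1140/389 = -2.93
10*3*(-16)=-480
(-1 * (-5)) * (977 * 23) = 112355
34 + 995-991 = 38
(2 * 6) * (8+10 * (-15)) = -1704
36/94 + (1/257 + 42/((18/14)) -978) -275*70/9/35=-109369525/108711 = -1006.06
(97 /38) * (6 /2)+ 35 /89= 8.05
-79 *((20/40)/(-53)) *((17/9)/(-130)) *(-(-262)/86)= -175933/5332860 = -0.03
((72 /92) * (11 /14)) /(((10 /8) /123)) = 48708/805 = 60.51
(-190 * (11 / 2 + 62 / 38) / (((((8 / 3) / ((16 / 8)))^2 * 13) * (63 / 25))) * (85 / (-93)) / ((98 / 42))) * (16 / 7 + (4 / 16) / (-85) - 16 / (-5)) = 442034875/8846656 = 49.97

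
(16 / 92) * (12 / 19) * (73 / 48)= 73/437 = 0.17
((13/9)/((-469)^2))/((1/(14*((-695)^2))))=12558650/282807 = 44.41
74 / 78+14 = 583/39 = 14.95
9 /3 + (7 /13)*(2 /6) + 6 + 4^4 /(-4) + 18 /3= -1904/39 = -48.82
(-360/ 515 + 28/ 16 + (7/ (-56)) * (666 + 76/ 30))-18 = -621187/6180 = -100.52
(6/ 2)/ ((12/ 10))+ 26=57/2 = 28.50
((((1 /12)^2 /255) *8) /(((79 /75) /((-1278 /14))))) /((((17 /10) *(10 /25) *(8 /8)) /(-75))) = 665625/319634 = 2.08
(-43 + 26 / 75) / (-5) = 3199/375 = 8.53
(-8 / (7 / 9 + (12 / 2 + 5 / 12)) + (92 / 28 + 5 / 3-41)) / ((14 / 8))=-115492/5439 = -21.23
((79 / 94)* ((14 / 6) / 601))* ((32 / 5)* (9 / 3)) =8848/141235 = 0.06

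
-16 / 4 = -4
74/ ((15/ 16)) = 1184/15 = 78.93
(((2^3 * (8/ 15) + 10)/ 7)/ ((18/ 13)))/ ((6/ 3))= 0.74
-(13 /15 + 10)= -10.87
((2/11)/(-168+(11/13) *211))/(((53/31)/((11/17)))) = 806/123437 = 0.01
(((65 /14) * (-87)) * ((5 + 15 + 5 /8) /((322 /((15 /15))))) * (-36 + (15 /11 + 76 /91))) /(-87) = -2537625/252448 = -10.05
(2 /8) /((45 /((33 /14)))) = 11/840 = 0.01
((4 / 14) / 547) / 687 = 2/2630523 = 0.00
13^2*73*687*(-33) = -279692127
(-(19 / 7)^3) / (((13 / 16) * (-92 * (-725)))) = -27436/74353825 = 0.00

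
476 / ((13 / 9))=4284/13 = 329.54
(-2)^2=4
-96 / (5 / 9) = -864/5 = -172.80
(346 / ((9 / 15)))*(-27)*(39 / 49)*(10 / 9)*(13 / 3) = -2923700/49 = -59667.35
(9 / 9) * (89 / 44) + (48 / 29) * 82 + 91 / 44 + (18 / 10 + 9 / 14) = 3176619/22330 = 142.26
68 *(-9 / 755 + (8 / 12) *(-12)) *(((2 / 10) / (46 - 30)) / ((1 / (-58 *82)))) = 122268437/3775 = 32388.99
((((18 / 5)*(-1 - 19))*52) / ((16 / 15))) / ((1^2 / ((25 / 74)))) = -43875/37 = -1185.81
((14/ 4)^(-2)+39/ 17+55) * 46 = 2198524/833 = 2639.28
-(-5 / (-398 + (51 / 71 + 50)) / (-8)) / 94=355/18542064 = 0.00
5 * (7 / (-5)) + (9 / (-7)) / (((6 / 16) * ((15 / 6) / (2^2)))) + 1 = -402/35 = -11.49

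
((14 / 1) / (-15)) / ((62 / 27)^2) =-1701/9610 = -0.18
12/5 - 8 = -28/5 = -5.60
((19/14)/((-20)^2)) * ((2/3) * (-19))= -361/8400 = -0.04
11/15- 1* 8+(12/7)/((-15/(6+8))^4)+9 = 51202/16875 = 3.03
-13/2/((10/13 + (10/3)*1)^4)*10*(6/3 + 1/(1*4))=-270672597/524288000 = -0.52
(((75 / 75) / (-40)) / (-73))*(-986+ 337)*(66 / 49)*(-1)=21417/71540 = 0.30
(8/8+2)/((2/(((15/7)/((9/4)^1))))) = 10/7 = 1.43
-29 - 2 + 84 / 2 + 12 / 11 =133/11 = 12.09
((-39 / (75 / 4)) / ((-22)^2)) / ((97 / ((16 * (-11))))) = 208/26675 = 0.01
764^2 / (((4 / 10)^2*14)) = 1824050/7 = 260578.57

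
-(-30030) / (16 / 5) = 75075/8 = 9384.38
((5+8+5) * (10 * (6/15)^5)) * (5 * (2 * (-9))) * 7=-1161.22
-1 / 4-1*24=-97/4 = -24.25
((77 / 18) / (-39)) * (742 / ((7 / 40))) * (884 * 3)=-11100320/9 = -1233368.89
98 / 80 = 49/40 = 1.22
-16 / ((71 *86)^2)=-4/9320809 = 0.00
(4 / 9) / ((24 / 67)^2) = 4489/1296 = 3.46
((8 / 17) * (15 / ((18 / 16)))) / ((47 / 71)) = 22720/2397 = 9.48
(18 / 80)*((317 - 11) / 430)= 1377/8600 = 0.16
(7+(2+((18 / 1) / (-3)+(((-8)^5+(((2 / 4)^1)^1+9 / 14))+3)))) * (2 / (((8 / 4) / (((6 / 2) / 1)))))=-687978/7 = -98282.57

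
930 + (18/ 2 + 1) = 940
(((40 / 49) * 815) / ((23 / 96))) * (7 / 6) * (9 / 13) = 4694400/2093 = 2242.90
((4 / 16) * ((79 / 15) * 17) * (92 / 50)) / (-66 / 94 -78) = -1451783/2774250 = -0.52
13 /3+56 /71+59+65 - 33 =96.12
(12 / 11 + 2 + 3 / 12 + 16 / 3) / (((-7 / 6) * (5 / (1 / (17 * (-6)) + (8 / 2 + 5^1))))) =-13.37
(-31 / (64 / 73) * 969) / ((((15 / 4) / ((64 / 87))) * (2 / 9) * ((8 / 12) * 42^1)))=-2192847/2030 = -1080.22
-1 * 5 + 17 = 12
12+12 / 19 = 240/19 = 12.63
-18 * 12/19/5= -216/95 = -2.27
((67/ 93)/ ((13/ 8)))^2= 287296/1461681 = 0.20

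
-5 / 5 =-1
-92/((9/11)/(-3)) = 1012/3 = 337.33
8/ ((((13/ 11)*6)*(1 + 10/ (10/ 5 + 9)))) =484/819 = 0.59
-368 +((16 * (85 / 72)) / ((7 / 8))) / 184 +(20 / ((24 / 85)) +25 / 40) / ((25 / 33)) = -15855403/57960 = -273.56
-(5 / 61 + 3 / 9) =-76/183 = -0.42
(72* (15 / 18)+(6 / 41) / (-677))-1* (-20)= 2220554/27757 = 80.00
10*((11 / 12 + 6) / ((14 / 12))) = 415/7 = 59.29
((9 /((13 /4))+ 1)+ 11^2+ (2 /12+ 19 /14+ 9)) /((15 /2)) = 14774/819 = 18.04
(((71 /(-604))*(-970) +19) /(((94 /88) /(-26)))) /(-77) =298428/7097 = 42.05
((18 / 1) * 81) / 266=729/133 = 5.48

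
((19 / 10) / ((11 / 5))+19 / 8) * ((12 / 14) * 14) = 855/22 = 38.86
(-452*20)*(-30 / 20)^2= -20340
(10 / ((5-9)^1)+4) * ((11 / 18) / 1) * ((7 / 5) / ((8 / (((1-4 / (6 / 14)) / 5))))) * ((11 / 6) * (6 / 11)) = -77/288 = -0.27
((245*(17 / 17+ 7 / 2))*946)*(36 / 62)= 18773370/31 = 605592.58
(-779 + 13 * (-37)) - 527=-1787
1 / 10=0.10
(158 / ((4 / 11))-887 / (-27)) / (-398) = -25237/21492 = -1.17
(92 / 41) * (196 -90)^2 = 1033712/41 = 25212.49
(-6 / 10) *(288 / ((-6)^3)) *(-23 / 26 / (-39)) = 46/2535 = 0.02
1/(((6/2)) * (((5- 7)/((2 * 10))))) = -10/3 = -3.33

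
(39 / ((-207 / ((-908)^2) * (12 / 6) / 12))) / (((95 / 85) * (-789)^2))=-364413088/272041677 = -1.34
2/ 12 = 0.17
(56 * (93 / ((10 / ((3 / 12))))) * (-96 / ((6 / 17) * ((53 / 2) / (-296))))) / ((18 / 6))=34942208/265 = 131857.39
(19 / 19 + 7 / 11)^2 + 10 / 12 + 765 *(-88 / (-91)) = 49106279/66066 = 743.29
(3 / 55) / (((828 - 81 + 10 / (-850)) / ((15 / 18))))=85/1396868 = 0.00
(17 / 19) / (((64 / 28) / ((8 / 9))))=119/342 = 0.35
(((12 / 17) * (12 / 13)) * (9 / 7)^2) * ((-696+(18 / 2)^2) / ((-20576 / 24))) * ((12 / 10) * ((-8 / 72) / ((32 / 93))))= -8339031/27852188 = -0.30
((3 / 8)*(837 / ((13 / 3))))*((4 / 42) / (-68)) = -2511/24752 = -0.10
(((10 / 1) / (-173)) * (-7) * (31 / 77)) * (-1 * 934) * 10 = -2895400/1903 = -1521.49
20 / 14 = 10/7 = 1.43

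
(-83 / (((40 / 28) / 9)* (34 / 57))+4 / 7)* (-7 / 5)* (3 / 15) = 2085011/8500 = 245.30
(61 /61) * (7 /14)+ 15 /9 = 13/6 = 2.17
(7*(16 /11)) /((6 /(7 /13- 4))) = -840/143 = -5.87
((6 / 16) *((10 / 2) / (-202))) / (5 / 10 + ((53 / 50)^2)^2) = -1953125/370854527 = -0.01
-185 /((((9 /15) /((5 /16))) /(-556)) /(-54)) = -5785875/2 = -2892937.50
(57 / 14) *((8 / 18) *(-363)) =-4598/7 = -656.86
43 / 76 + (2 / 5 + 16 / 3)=7181/1140 = 6.30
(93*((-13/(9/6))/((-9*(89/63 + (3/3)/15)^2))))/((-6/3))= -4443075/217156 = -20.46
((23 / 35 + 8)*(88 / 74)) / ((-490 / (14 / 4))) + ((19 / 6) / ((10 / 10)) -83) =-21730673/271950 = -79.91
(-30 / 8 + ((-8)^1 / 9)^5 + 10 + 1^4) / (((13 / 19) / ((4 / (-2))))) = -30045631/1535274 = -19.57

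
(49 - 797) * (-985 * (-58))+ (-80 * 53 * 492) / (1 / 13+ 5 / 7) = -136109440/3 = -45369813.33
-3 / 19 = -0.16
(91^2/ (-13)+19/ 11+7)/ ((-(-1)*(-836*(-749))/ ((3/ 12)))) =-6911/27551216 = 0.00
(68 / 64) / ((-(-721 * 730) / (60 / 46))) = 51/19368944 = 0.00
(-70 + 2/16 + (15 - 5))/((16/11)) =-5269/128 = -41.16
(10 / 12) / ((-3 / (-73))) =365/18 = 20.28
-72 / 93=-0.77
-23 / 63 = -0.37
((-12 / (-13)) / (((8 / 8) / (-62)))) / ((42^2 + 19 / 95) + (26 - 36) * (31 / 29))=-35960/1101789 = -0.03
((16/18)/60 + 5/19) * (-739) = -526907/2565 = -205.42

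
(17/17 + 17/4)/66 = 0.08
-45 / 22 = -2.05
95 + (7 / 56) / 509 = 386841/4072 = 95.00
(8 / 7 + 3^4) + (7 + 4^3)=1072/7 = 153.14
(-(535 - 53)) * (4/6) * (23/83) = -22172/249 = -89.04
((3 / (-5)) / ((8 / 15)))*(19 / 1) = -171/8 = -21.38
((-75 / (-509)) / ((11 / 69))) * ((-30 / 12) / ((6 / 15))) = -129375/22396 = -5.78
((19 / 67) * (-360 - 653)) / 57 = -1013/201 = -5.04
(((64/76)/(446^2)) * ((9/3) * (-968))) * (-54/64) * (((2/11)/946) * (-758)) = -61398/40628593 = 0.00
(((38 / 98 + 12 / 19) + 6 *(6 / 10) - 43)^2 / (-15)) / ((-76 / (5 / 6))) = 886669729/823422950 = 1.08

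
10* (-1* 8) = -80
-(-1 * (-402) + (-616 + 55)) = 159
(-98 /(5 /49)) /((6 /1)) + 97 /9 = -6718/45 = -149.29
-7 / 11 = -0.64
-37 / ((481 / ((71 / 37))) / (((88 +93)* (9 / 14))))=-115659/6734 = -17.18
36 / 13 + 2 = 62/13 = 4.77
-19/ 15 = -1.27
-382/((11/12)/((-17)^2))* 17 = -22521192/11 = -2047381.09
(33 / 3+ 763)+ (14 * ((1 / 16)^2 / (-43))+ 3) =4276601/5504 = 777.00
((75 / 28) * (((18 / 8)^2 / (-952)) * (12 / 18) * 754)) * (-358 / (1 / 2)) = 136653075/26656 = 5126.54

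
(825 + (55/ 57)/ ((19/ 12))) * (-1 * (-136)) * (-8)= -324272960/361 = -898263.05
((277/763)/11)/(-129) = -277/1082697 = 0.00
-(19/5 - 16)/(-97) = -0.13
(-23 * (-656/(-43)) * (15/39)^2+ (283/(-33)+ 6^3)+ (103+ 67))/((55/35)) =546440195/2637921 = 207.15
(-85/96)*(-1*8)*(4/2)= 85/6 = 14.17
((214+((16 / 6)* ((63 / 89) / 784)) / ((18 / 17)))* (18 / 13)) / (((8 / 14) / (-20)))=-10370.88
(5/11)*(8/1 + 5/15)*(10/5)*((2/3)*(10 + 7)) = 8500/99 = 85.86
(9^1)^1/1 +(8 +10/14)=124/7 = 17.71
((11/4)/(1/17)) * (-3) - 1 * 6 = -585/4 = -146.25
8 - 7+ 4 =5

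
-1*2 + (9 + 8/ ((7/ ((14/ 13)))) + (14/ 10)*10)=289/13 = 22.23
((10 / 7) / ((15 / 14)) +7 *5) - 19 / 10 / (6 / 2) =357/10 = 35.70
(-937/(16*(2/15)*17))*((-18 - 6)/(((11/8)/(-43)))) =-3626190/187 = -19391.39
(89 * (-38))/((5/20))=-13528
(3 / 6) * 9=9/2 = 4.50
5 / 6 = 0.83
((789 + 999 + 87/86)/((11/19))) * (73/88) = 213396885/83248 = 2563.39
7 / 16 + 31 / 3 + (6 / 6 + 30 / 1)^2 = 46645/48 = 971.77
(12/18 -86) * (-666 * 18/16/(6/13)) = 138528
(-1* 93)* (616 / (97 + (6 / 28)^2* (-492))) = -1403556/1823 = -769.92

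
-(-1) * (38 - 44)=-6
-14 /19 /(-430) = 7/4085 = 0.00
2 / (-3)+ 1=1/3 = 0.33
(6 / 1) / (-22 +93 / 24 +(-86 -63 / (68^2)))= -27744/481537 = -0.06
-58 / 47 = -1.23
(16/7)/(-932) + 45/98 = 10429/22834 = 0.46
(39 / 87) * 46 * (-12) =-7176/29 = -247.45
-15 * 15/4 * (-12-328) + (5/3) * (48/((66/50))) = 633125/33 = 19185.61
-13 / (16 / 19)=-247/16 = -15.44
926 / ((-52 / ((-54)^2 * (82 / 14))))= -27677214/91 = -304145.21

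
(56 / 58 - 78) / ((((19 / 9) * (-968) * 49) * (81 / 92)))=25691/29401911 = 0.00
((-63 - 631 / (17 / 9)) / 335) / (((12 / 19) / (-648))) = 1385100/1139 = 1216.07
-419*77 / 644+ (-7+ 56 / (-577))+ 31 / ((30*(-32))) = -729083321/12740160 = -57.23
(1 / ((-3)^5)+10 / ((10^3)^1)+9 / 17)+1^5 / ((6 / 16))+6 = 3801331/413100 = 9.20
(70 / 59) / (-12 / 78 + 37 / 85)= 4.22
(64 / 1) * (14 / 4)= 224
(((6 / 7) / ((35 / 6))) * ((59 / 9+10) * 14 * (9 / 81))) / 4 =298/315 = 0.95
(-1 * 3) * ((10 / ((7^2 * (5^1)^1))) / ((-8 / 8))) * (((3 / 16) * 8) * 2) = 18/49 = 0.37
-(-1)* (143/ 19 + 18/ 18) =162/19 = 8.53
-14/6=-7/3 = -2.33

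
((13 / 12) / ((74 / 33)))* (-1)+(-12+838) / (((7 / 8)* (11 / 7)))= 1954395/3256 = 600.24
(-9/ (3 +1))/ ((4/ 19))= -171/16 = -10.69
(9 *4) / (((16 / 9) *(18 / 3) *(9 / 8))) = 3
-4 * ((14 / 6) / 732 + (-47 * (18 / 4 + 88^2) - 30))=799804055/549 = 1456837.99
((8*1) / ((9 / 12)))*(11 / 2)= 176/3 = 58.67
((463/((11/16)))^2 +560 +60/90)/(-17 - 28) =-164838914/16335 = -10091.15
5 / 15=1/3 = 0.33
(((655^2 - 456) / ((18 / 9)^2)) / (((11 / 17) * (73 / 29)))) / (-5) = -211284517/16060 = -13155.95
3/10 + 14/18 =97/90 = 1.08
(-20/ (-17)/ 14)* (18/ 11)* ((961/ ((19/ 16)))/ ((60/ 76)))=184512/1309 = 140.96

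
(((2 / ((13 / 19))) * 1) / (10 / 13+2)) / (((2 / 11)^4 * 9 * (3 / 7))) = 1947253/7776 = 250.42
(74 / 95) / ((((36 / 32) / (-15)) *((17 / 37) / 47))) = -1029488/969 = -1062.42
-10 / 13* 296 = -2960/13 = -227.69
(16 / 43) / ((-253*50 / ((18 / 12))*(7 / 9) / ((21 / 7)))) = -324/1903825 = 0.00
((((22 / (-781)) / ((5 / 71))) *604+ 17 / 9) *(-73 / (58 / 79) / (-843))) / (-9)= 62208629/19802070 = 3.14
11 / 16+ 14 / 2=123/16 = 7.69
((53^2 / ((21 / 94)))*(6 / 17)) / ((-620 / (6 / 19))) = -792138/350455 = -2.26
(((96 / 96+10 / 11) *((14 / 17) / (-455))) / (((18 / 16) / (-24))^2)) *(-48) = 917504/12155 = 75.48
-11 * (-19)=209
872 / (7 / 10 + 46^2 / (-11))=-95920/21083 = -4.55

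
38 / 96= 19/48 = 0.40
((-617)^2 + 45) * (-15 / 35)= -1142202/7 = -163171.71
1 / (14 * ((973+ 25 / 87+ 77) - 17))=87/1258544 = 0.00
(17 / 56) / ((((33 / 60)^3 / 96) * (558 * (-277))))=-272000/240015237 = 0.00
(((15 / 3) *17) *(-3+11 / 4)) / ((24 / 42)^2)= -4165/64 = -65.08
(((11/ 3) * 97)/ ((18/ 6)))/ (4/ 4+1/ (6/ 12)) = 1067/27 = 39.52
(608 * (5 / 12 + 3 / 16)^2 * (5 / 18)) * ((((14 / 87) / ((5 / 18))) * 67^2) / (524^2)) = 17314073/29654208 = 0.58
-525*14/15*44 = -21560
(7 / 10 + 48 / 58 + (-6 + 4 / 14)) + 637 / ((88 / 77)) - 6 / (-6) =4500009/8120 = 554.19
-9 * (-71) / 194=639/194 = 3.29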